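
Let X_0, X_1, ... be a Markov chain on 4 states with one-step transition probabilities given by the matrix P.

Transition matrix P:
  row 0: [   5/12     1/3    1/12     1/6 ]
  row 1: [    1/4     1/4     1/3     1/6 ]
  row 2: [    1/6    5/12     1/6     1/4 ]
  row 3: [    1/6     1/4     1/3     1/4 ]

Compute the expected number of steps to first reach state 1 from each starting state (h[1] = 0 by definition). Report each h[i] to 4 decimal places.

First-step conditioning: h[1] = 0; for i ≠ 1, h[i] = 1 + Σ_k P[i][k]·h[k].
  h[0] = 1 + 5/12·h[0] + 1/12·h[2] + 1/6·h[3]
  h[2] = 1 + 1/6·h[0] + 1/6·h[2] + 1/4·h[3]
  h[3] = 1 + 1/6·h[0] + 1/3·h[2] + 1/4·h[3]
Solving the 3×3 linear system over states ≠ 1 gives exactly h = [708/233, 0, 648/233, 756/233] (h[1] = 0 is the target).

h = [3.0386, 0.0000, 2.7811, 3.2446]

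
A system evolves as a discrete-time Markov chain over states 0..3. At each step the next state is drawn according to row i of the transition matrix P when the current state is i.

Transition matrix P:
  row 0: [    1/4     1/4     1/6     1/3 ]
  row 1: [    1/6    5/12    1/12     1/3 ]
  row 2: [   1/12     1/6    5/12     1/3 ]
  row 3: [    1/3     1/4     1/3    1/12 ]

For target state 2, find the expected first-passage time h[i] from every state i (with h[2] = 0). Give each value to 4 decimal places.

h = [5.3731, 5.9104, 0.0000, 4.6567]

First-step conditioning: h[2] = 0; for i ≠ 2, h[i] = 1 + Σ_k P[i][k]·h[k].
  h[0] = 1 + 1/4·h[0] + 1/4·h[1] + 1/3·h[3]
  h[1] = 1 + 1/6·h[0] + 5/12·h[1] + 1/3·h[3]
  h[3] = 1 + 1/3·h[0] + 1/4·h[1] + 1/12·h[3]
Solving the 3×3 linear system over states ≠ 2 gives exactly h = [360/67, 396/67, 0, 312/67] (h[2] = 0 is the target).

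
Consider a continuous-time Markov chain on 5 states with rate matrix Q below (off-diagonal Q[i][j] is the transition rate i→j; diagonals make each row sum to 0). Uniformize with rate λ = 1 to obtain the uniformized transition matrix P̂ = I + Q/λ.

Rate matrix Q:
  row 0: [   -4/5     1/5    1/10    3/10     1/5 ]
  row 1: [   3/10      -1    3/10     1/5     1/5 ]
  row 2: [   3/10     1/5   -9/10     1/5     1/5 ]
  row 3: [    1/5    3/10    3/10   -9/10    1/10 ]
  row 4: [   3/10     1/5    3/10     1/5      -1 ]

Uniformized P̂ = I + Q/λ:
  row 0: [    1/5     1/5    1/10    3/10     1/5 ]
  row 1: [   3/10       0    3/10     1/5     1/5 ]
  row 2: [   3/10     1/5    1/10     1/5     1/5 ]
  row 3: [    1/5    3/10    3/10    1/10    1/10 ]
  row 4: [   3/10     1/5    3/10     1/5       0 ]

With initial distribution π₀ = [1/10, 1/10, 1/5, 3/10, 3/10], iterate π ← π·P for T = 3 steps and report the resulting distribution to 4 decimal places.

t=0: π = [0.1000, 0.1000, 0.2000, 0.3000, 0.3000]
t=1: π = [0.2600, 0.2100, 0.2400, 0.1800, 0.1100]
t=2: π = [0.2560, 0.1760, 0.2000, 0.2080, 0.1600]
t=3: π = [0.2536, 0.1856, 0.2088, 0.2048, 0.1472]

π = [0.2536, 0.1856, 0.2088, 0.2048, 0.1472]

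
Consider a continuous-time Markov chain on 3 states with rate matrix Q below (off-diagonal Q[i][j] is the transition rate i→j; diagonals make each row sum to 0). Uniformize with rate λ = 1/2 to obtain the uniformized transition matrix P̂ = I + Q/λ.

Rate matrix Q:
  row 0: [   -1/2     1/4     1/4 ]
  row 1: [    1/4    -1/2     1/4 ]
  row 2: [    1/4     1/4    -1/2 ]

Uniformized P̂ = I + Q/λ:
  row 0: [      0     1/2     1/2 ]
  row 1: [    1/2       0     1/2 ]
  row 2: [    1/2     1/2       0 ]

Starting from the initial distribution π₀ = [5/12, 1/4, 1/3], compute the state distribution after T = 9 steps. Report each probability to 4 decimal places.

π = [0.3332, 0.3335, 0.3333]

t=0: π = [0.4167, 0.2500, 0.3333]
t=1: π = [0.2917, 0.3750, 0.3333]
t=2: π = [0.3542, 0.3125, 0.3333]
t=3: π = [0.3229, 0.3438, 0.3333]
t=4: π = [0.3385, 0.3281, 0.3333]
t=5: π = [0.3307, 0.3359, 0.3333]
t=6: π = [0.3346, 0.3320, 0.3333]
t=7: π = [0.3327, 0.3340, 0.3333]
t=8: π = [0.3337, 0.3330, 0.3333]
t=9: π = [0.3332, 0.3335, 0.3333]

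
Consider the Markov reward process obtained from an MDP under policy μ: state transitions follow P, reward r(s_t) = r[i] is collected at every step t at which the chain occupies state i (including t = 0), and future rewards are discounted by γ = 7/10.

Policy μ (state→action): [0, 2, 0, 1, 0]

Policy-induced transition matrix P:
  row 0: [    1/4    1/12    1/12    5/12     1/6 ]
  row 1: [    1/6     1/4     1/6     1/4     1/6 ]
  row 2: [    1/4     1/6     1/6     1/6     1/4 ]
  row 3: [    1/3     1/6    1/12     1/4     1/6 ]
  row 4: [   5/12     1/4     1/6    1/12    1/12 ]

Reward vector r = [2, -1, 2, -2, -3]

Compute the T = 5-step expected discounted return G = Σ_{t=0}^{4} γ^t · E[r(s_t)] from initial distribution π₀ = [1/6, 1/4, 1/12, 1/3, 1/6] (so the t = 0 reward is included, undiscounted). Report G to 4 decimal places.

G = -1.5488

t=0: π = [0.1667, 0.2500, 0.0833, 0.3333, 0.1667], E[r] = -0.9167, γ^t·E[r] = -0.916667, running G = -0.916667
t=1: π = [0.2847, 0.1875, 0.1250, 0.2431, 0.1597], E[r] = -0.3333, γ^t·E[r] = -0.233333, running G = -1.150000
t=2: π = [0.2813, 0.1719, 0.1227, 0.2604, 0.1638], E[r] = -0.3762, γ^t·E[r] = -0.184317, running G = -1.334317
t=3: π = [0.2847, 0.1712, 0.1215, 0.2594, 0.1632], E[r] = -0.3672, γ^t·E[r] = -0.125962, running G = -1.460279
t=4: π = [0.2846, 0.1708, 0.1213, 0.2601, 0.1632], E[r] = -0.3688, γ^t·E[r] = -0.088558, running G = -1.548837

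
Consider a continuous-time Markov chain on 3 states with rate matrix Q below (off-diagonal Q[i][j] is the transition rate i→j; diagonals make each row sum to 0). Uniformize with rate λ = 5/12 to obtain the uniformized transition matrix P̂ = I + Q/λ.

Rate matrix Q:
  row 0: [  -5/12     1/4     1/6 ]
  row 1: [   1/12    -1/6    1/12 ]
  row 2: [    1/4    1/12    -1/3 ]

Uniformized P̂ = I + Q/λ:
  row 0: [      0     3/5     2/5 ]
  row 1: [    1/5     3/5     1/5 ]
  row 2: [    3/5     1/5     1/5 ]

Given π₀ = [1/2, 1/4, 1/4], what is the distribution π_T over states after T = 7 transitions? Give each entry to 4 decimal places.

t=0: π = [0.5000, 0.2500, 0.2500]
t=1: π = [0.2000, 0.5000, 0.3000]
t=2: π = [0.2800, 0.4800, 0.2400]
t=3: π = [0.2400, 0.5040, 0.2560]
t=4: π = [0.2544, 0.4976, 0.2480]
t=5: π = [0.2483, 0.5008, 0.2509]
t=6: π = [0.2507, 0.4996, 0.2497]
t=7: π = [0.2497, 0.5001, 0.2501]

π = [0.2497, 0.5001, 0.2501]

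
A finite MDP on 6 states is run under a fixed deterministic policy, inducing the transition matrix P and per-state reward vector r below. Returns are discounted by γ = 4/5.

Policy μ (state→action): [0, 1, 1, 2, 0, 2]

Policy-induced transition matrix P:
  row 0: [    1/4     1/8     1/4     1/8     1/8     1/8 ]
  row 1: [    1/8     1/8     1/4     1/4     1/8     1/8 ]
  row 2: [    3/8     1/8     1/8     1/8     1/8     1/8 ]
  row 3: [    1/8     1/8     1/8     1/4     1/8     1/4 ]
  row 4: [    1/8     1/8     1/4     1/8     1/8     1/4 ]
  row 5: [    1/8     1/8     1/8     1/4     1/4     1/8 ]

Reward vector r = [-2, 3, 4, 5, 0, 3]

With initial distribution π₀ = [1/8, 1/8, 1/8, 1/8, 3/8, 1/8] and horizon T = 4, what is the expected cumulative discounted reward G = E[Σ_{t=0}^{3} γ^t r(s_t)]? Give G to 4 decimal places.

t=0: π = [0.1250, 0.1250, 0.1250, 0.1250, 0.3750, 0.1250], E[r] = 1.6250, γ^t·E[r] = 1.625000, running G = 1.625000
t=1: π = [0.1719, 0.1250, 0.2031, 0.1719, 0.1406, 0.1875], E[r] = 2.2656, γ^t·E[r] = 1.812500, running G = 3.437500
t=2: π = [0.1973, 0.1250, 0.1797, 0.1855, 0.1484, 0.1641], E[r] = 2.1191, γ^t·E[r] = 1.356250, running G = 4.793750
t=3: π = [0.1946, 0.1250, 0.1838, 0.1843, 0.1455, 0.1667], E[r] = 2.1431, γ^t·E[r] = 1.097250, running G = 5.891000

G = 5.8910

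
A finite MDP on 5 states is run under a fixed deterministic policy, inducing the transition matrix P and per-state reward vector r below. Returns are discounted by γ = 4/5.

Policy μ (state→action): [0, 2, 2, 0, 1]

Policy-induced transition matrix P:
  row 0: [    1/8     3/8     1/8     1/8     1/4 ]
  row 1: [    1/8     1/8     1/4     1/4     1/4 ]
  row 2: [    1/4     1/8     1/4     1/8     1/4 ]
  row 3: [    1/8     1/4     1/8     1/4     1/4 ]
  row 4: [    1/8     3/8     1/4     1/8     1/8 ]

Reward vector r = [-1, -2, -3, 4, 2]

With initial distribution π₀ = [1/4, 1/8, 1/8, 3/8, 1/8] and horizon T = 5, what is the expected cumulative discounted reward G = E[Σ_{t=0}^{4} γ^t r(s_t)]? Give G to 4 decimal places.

G = 0.7478

t=0: π = [0.2500, 0.1250, 0.1250, 0.3750, 0.1250], E[r] = 0.8750, γ^t·E[r] = 0.875000, running G = 0.875000
t=1: π = [0.1406, 0.2656, 0.1719, 0.1875, 0.2344], E[r] = 0.0313, γ^t·E[r] = 0.025000, running G = 0.900000
t=2: π = [0.1465, 0.2422, 0.2090, 0.1816, 0.2207], E[r] = -0.0898, γ^t·E[r] = -0.057500, running G = 0.842500
t=3: π = [0.1511, 0.2395, 0.2090, 0.1780, 0.2224], E[r] = -0.1003, γ^t·E[r] = -0.051375, running G = 0.791125
t=4: π = [0.1511, 0.2406, 0.2089, 0.1772, 0.2222], E[r] = -0.1058, γ^t·E[r] = -0.043350, running G = 0.747775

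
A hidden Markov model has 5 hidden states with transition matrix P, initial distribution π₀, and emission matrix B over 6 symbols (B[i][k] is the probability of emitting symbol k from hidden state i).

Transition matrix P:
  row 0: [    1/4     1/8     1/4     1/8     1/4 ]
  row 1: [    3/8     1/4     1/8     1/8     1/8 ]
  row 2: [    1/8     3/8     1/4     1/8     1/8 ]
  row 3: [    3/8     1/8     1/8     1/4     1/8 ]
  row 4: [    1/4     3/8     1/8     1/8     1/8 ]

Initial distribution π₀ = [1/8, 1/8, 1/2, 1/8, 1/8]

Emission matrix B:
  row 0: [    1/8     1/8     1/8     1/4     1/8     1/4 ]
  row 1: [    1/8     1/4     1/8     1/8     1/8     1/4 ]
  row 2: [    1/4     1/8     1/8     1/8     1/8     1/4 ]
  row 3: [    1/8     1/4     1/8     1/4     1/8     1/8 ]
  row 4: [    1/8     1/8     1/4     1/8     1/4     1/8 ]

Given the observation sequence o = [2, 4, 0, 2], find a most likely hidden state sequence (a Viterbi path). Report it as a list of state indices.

path = [2, 1, 0, 4]

t=0: δ = [1.562e-02, 1.562e-02, 6.250e-02, 1.562e-02, 3.125e-02]  (obs o_0=2)
t=1: δ = [9.766e-04, 2.930e-03, 1.953e-03, 9.766e-04, 1.953e-03]  ψ = [2, 2, 2, 2, 2]  (obs o_1=4)
t=2: δ = [1.373e-04, 9.155e-05, 1.221e-04, 4.578e-05, 4.578e-05]  ψ = [1, 1, 2, 1, 1]  (obs o_2=0)
t=3: δ = [4.292e-06, 5.722e-06, 4.292e-06, 2.146e-06, 8.583e-06]  ψ = [0, 2, 0, 0, 0]  (obs o_3=2)
backtrack: best end state = 4; path = [2, 1, 0, 4]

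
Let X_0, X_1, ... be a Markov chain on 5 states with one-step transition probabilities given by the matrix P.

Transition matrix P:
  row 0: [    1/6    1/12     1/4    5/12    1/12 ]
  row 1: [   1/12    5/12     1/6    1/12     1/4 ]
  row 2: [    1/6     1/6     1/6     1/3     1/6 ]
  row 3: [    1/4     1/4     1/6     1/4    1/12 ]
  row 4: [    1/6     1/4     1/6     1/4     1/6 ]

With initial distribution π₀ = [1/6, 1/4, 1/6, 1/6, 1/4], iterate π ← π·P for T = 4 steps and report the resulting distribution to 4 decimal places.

t=0: π = [0.1667, 0.2500, 0.1667, 0.1667, 0.2500]
t=1: π = [0.1597, 0.2500, 0.1806, 0.2500, 0.1597]
t=2: π = [0.1667, 0.2500, 0.1800, 0.2500, 0.1534]
t=3: π = [0.1667, 0.2489, 0.1806, 0.2511, 0.1528]
t=4: π = [0.1669, 0.2487, 0.1806, 0.2513, 0.1526]

π = [0.1669, 0.2487, 0.1806, 0.2513, 0.1526]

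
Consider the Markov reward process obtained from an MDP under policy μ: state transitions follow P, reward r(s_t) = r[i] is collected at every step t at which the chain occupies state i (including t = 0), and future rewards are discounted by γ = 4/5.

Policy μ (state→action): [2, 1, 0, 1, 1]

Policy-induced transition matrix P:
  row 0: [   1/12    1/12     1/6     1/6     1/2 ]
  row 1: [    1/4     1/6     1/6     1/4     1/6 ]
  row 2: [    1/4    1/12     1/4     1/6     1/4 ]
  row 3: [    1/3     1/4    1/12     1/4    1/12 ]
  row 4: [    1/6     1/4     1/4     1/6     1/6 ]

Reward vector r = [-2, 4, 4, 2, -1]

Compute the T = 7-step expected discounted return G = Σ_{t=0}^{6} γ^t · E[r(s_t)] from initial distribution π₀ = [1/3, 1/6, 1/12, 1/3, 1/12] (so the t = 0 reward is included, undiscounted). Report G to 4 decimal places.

G = 4.2202

t=0: π = [0.3333, 0.1667, 0.0833, 0.3333, 0.0833], E[r] = 0.9167, γ^t·E[r] = 0.916667, running G = 0.916667
t=1: π = [0.2153, 0.1667, 0.1528, 0.2083, 0.2569], E[r] = 1.0069, γ^t·E[r] = 0.805556, running G = 1.722222
t=2: π = [0.2101, 0.1748, 0.1834, 0.1979, 0.2338], E[r] = 1.1748, γ^t·E[r] = 0.751852, running G = 2.474074
t=3: π = [0.2120, 0.1698, 0.1849, 0.1977, 0.2355], E[r] = 1.1551, γ^t·E[r] = 0.591432, running G = 3.065506
t=4: π = [0.2115, 0.1697, 0.1852, 0.1973, 0.2363], E[r] = 1.1549, γ^t·E[r] = 0.473065, running G = 3.538571
t=5: π = [0.2115, 0.1697, 0.1853, 0.1972, 0.2362], E[r] = 1.1557, γ^t·E[r] = 0.378690, running G = 3.917261
t=6: π = [0.2115, 0.1697, 0.1854, 0.1972, 0.2362], E[r] = 1.1556, γ^t·E[r] = 0.302930, running G = 4.220192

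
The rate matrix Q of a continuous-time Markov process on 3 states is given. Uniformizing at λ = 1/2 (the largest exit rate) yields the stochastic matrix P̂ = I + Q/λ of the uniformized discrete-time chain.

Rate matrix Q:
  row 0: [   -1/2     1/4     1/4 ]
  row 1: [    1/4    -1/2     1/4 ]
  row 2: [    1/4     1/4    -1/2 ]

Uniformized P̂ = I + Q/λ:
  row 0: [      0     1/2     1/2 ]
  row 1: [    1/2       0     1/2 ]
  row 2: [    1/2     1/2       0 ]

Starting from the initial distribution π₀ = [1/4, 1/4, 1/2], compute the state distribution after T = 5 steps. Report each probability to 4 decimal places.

π = [0.3359, 0.3359, 0.3281]

t=0: π = [0.2500, 0.2500, 0.5000]
t=1: π = [0.3750, 0.3750, 0.2500]
t=2: π = [0.3125, 0.3125, 0.3750]
t=3: π = [0.3438, 0.3438, 0.3125]
t=4: π = [0.3281, 0.3281, 0.3438]
t=5: π = [0.3359, 0.3359, 0.3281]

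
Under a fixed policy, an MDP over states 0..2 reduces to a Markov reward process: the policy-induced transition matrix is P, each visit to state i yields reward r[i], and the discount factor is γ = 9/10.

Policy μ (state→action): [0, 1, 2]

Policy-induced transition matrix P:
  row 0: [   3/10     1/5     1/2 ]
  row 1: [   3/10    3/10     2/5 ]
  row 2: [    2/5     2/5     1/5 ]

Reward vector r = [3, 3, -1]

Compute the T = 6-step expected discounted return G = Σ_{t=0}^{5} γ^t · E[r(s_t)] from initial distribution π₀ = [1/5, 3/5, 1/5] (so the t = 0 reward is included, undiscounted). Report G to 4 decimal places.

t=0: π = [0.2000, 0.6000, 0.2000], E[r] = 2.2000, γ^t·E[r] = 2.200000, running G = 2.200000
t=1: π = [0.3200, 0.3000, 0.3800], E[r] = 1.4800, γ^t·E[r] = 1.332000, running G = 3.532000
t=2: π = [0.3380, 0.3060, 0.3560], E[r] = 1.5760, γ^t·E[r] = 1.276560, running G = 4.808560
t=3: π = [0.3356, 0.3018, 0.3626], E[r] = 1.5496, γ^t·E[r] = 1.129658, running G = 5.938218
t=4: π = [0.3363, 0.3027, 0.3610], E[r] = 1.5558, γ^t·E[r] = 1.020787, running G = 6.959005
t=5: π = [0.3361, 0.3025, 0.3614], E[r] = 1.5543, γ^t·E[r] = 0.917815, running G = 7.876820

G = 7.8768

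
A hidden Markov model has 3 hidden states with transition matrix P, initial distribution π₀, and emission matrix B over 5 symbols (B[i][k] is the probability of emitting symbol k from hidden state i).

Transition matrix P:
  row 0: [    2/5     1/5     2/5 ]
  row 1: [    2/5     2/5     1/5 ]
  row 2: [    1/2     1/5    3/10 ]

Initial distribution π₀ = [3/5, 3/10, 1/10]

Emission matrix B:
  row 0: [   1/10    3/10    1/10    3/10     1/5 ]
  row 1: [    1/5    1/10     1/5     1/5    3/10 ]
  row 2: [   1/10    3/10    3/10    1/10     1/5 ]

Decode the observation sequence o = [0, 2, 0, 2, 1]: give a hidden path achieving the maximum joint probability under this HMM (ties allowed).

path = [0, 2, 0, 2, 0]

t=0: δ = [6.000e-02, 6.000e-02, 1.000e-02]  (obs o_0=0)
t=1: δ = [2.400e-03, 4.800e-03, 7.200e-03]  ψ = [0, 1, 0]  (obs o_1=2)
t=2: δ = [3.600e-04, 3.840e-04, 2.160e-04]  ψ = [2, 1, 2]  (obs o_2=0)
t=3: δ = [1.536e-05, 3.072e-05, 4.320e-05]  ψ = [1, 1, 0]  (obs o_3=2)
t=4: δ = [6.480e-06, 1.229e-06, 3.888e-06]  ψ = [2, 1, 2]  (obs o_4=1)
backtrack: best end state = 0; path = [0, 2, 0, 2, 0]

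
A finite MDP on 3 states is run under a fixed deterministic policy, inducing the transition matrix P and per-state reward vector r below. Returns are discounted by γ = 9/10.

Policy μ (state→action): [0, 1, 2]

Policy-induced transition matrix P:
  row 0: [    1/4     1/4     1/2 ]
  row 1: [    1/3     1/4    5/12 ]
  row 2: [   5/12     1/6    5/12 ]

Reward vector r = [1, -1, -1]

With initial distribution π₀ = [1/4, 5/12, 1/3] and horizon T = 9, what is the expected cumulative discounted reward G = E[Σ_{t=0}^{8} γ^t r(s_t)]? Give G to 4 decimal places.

t=0: π = [0.2500, 0.4167, 0.3333], E[r] = -0.5000, γ^t·E[r] = -0.500000, running G = -0.500000
t=1: π = [0.3403, 0.2222, 0.4375], E[r] = -0.3194, γ^t·E[r] = -0.287500, running G = -0.787500
t=2: π = [0.3414, 0.2135, 0.4450], E[r] = -0.3171, γ^t·E[r] = -0.256875, running G = -1.044375
t=3: π = [0.3420, 0.2129, 0.4451], E[r] = -0.3161, γ^t·E[r] = -0.230414, running G = -1.274789
t=4: π = [0.3419, 0.2129, 0.4452], E[r] = -0.3161, γ^t·E[r] = -0.207420, running G = -1.482209
t=5: π = [0.3419, 0.2129, 0.4452], E[r] = -0.3161, γ^t·E[r] = -0.186670, running G = -1.668879
t=6: π = [0.3419, 0.2129, 0.4452], E[r] = -0.3161, γ^t·E[r] = -0.168004, running G = -1.836883
t=7: π = [0.3419, 0.2129, 0.4452], E[r] = -0.3161, γ^t·E[r] = -0.151204, running G = -1.988087
t=8: π = [0.3419, 0.2129, 0.4452], E[r] = -0.3161, γ^t·E[r] = -0.136083, running G = -2.124170

G = -2.1242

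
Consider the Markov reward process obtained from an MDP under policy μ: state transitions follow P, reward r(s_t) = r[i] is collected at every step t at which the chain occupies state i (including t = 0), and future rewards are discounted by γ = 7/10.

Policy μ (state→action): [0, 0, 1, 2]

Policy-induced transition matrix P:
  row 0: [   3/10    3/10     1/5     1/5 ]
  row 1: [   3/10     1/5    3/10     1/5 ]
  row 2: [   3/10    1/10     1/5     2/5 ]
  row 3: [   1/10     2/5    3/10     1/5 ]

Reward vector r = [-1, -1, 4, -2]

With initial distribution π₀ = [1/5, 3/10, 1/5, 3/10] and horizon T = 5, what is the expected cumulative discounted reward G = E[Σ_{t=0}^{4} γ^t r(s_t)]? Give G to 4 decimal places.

t=0: π = [0.2000, 0.3000, 0.2000, 0.3000], E[r] = -0.3000, γ^t·E[r] = -0.300000, running G = -0.300000
t=1: π = [0.2400, 0.2600, 0.2600, 0.2400], E[r] = 0.0600, γ^t·E[r] = 0.042000, running G = -0.258000
t=2: π = [0.2520, 0.2460, 0.2500, 0.2520], E[r] = -0.0020, γ^t·E[r] = -0.000980, running G = -0.258980
t=3: π = [0.2496, 0.2506, 0.2498, 0.2500], E[r] = -0.0010, γ^t·E[r] = -0.000343, running G = -0.259323
t=4: π = [0.2500, 0.2500, 0.2501, 0.2500], E[r] = 0.0003, γ^t·E[r] = 0.000082, running G = -0.259241

G = -0.2592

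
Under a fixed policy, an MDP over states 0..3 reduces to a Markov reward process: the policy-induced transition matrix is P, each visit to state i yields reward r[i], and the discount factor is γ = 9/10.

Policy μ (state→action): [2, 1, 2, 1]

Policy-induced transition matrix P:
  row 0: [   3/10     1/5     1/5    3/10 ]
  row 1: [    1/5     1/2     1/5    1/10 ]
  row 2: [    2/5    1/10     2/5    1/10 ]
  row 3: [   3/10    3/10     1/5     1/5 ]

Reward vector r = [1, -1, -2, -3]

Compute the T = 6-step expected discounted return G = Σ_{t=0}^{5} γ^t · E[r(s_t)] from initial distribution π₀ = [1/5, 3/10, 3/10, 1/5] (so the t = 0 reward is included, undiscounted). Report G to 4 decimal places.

t=0: π = [0.2000, 0.3000, 0.3000, 0.2000], E[r] = -1.3000, γ^t·E[r] = -1.300000, running G = -1.300000
t=1: π = [0.3000, 0.2800, 0.2600, 0.1600], E[r] = -0.9800, γ^t·E[r] = -0.882000, running G = -2.182000
t=2: π = [0.2980, 0.2740, 0.2520, 0.1760], E[r] = -1.0080, γ^t·E[r] = -0.816480, running G = -2.998480
t=3: π = [0.2978, 0.2746, 0.2504, 0.1772], E[r] = -1.0092, γ^t·E[r] = -0.735707, running G = -3.734187
t=4: π = [0.2976, 0.2751, 0.2501, 0.1773], E[r] = -1.0095, γ^t·E[r] = -0.662320, running G = -4.396507
t=5: π = [0.2975, 0.2752, 0.2500, 0.1772], E[r] = -1.0095, γ^t·E[r] = -0.596100, running G = -4.992606

G = -4.9926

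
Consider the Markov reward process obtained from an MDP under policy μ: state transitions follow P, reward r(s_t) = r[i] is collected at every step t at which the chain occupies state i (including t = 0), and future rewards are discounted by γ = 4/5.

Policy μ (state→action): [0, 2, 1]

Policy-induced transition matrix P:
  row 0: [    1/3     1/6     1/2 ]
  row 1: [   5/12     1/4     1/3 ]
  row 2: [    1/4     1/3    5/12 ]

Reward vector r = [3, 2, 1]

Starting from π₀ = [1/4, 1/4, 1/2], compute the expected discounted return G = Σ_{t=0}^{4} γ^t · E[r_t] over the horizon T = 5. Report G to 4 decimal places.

t=0: π = [0.2500, 0.2500, 0.5000], E[r] = 1.7500, γ^t·E[r] = 1.750000, running G = 1.750000
t=1: π = [0.3125, 0.2708, 0.4167], E[r] = 1.8958, γ^t·E[r] = 1.516667, running G = 3.266667
t=2: π = [0.3212, 0.2587, 0.4201], E[r] = 1.9010, γ^t·E[r] = 1.216667, running G = 4.483333
t=3: π = [0.3199, 0.2582, 0.4219], E[r] = 1.8980, γ^t·E[r] = 0.971778, running G = 5.455111
t=4: π = [0.3197, 0.2585, 0.4218], E[r] = 1.8979, γ^t·E[r] = 0.777378, running G = 6.232489

G = 6.2325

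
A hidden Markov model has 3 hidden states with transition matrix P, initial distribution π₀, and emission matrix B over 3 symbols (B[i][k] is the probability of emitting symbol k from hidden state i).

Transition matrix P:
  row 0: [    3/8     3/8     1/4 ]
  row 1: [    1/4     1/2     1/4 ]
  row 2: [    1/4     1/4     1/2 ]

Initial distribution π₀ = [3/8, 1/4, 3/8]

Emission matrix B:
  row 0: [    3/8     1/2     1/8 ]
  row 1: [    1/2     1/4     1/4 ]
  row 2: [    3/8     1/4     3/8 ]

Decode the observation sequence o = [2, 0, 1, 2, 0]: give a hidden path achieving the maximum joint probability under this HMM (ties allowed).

t=0: δ = [4.688e-02, 6.250e-02, 1.406e-01]  (obs o_0=2)
t=1: δ = [1.318e-02, 1.758e-02, 2.637e-02]  ψ = [2, 2, 2]  (obs o_1=0)
t=2: δ = [3.296e-03, 2.197e-03, 3.296e-03]  ψ = [2, 1, 2]  (obs o_2=1)
t=3: δ = [1.545e-04, 3.090e-04, 6.180e-04]  ψ = [0, 0, 2]  (obs o_3=2)
t=4: δ = [5.794e-05, 7.725e-05, 1.159e-04]  ψ = [2, 1, 2]  (obs o_4=0)
backtrack: best end state = 2; path = [2, 2, 2, 2, 2]

path = [2, 2, 2, 2, 2]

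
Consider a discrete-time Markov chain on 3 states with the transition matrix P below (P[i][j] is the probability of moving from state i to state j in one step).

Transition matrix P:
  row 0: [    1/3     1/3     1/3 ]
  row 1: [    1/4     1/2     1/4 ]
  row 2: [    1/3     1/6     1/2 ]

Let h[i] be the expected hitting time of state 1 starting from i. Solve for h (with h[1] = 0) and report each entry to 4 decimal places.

h = [3.7500, 0.0000, 4.5000]

First-step conditioning: h[1] = 0; for i ≠ 1, h[i] = 1 + Σ_k P[i][k]·h[k].
  h[0] = 1 + 1/3·h[0] + 1/3·h[2]
  h[2] = 1 + 1/3·h[0] + 1/2·h[2]
Solving the 2×2 linear system over states ≠ 1 gives exactly h = [15/4, 0, 9/2] (h[1] = 0 is the target).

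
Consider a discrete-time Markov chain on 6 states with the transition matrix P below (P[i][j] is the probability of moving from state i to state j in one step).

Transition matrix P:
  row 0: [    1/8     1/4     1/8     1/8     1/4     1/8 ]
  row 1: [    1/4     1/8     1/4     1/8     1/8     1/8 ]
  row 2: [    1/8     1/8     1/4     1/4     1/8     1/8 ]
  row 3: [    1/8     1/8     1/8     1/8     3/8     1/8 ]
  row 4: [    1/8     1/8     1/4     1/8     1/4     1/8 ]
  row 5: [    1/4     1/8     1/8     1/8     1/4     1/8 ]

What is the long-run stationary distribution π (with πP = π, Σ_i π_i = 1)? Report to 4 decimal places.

π = [0.1587, 0.1448, 0.1958, 0.1495, 0.2261, 0.1250]

Balance equations π_j = Σ_i π_i·P[i][j]:
  π_0 = 1/8·π_0 + 1/4·π_1 + 1/8·π_2 + 1/8·π_3 + 1/8·π_4 + 1/4·π_5
  π_1 = 1/4·π_0 + 1/8·π_1 + 1/8·π_2 + 1/8·π_3 + 1/8·π_4 + 1/8·π_5
  π_2 = 1/8·π_0 + 1/4·π_1 + 1/4·π_2 + 1/8·π_3 + 1/4·π_4 + 1/8·π_5
  π_3 = 1/8·π_0 + 1/8·π_1 + 1/4·π_2 + 1/8·π_3 + 1/8·π_4 + 1/8·π_5
  π_4 = 1/4·π_0 + 1/8·π_1 + 1/8·π_2 + 3/8·π_3 + 1/4·π_4 + 1/4·π_5
  normalize: π_0 + π_1 + π_2 + π_3 + π_4 + π_5 = 1
Solving the linear system gives exactly π = [10/63, 73/504, 802/4095, 4897/32760, 823/3640, 1/8].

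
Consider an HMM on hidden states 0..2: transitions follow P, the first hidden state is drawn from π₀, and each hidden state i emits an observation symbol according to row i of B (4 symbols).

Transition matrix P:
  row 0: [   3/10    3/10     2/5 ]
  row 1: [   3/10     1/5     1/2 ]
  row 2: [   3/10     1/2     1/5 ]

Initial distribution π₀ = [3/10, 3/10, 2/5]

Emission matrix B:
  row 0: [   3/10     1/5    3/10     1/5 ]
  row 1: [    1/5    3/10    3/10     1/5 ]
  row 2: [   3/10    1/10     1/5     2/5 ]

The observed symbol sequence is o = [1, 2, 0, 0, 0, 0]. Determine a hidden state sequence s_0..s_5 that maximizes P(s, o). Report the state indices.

path = [1, 2, 1, 2, 1, 2]

t=0: δ = [6.000e-02, 9.000e-02, 4.000e-02]  (obs o_0=1)
t=1: δ = [8.100e-03, 6.000e-03, 9.000e-03]  ψ = [1, 2, 1]  (obs o_1=2)
t=2: δ = [8.100e-04, 9.000e-04, 9.720e-04]  ψ = [2, 2, 0]  (obs o_2=0)
t=3: δ = [8.748e-05, 9.720e-05, 1.350e-04]  ψ = [2, 2, 1]  (obs o_3=0)
t=4: δ = [1.215e-05, 1.350e-05, 1.458e-05]  ψ = [2, 2, 1]  (obs o_4=0)
t=5: δ = [1.312e-06, 1.458e-06, 2.025e-06]  ψ = [2, 2, 1]  (obs o_5=0)
backtrack: best end state = 2; path = [1, 2, 1, 2, 1, 2]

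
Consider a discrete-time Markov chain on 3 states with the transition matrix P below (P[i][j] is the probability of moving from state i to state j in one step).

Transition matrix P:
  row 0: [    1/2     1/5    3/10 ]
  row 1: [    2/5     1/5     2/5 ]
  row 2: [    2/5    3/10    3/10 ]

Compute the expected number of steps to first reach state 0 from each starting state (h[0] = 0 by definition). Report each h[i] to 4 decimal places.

First-step conditioning: h[0] = 0; for i ≠ 0, h[i] = 1 + Σ_k P[i][k]·h[k].
  h[1] = 1 + 1/5·h[1] + 2/5·h[2]
  h[2] = 1 + 3/10·h[1] + 3/10·h[2]
Solving the 2×2 linear system over states ≠ 0 gives exactly h = [0, 5/2, 5/2] (h[0] = 0 is the target).

h = [0.0000, 2.5000, 2.5000]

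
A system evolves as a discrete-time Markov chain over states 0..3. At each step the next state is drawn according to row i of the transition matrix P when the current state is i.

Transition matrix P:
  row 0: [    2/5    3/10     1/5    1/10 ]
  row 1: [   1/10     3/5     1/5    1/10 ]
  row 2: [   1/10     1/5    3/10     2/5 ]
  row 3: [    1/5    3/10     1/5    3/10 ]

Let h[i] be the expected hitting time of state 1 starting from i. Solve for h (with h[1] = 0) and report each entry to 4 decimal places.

h = [3.6000, 0.0000, 4.0000, 3.6000]

First-step conditioning: h[1] = 0; for i ≠ 1, h[i] = 1 + Σ_k P[i][k]·h[k].
  h[0] = 1 + 2/5·h[0] + 1/5·h[2] + 1/10·h[3]
  h[2] = 1 + 1/10·h[0] + 3/10·h[2] + 2/5·h[3]
  h[3] = 1 + 1/5·h[0] + 1/5·h[2] + 3/10·h[3]
Solving the 3×3 linear system over states ≠ 1 gives exactly h = [18/5, 0, 4, 18/5] (h[1] = 0 is the target).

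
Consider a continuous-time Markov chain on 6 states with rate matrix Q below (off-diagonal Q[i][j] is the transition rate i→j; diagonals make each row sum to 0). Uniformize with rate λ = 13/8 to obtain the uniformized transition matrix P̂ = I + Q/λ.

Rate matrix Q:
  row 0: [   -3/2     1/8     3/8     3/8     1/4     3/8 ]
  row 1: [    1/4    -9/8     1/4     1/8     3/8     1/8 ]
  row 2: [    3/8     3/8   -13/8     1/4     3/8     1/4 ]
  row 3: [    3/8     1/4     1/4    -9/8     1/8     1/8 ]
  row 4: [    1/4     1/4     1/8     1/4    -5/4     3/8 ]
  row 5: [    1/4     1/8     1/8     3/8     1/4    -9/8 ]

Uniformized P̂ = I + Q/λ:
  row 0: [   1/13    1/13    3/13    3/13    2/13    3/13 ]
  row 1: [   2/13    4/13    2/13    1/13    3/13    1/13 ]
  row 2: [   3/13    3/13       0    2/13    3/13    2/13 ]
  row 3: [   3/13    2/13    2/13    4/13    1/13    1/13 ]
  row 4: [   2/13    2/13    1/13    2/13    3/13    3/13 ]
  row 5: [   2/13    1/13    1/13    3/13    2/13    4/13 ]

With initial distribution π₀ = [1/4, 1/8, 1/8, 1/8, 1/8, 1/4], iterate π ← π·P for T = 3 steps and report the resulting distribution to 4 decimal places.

π = [0.1655, 0.1603, 0.1212, 0.1996, 0.1728, 0.1805]

t=0: π = [0.2500, 0.1250, 0.1250, 0.1250, 0.1250, 0.2500]
t=1: π = [0.1538, 0.1442, 0.1250, 0.2019, 0.1731, 0.2019]
t=2: π = [0.1672, 0.1583, 0.1176, 0.2012, 0.1723, 0.1834]
t=3: π = [0.1655, 0.1603, 0.1212, 0.1996, 0.1728, 0.1805]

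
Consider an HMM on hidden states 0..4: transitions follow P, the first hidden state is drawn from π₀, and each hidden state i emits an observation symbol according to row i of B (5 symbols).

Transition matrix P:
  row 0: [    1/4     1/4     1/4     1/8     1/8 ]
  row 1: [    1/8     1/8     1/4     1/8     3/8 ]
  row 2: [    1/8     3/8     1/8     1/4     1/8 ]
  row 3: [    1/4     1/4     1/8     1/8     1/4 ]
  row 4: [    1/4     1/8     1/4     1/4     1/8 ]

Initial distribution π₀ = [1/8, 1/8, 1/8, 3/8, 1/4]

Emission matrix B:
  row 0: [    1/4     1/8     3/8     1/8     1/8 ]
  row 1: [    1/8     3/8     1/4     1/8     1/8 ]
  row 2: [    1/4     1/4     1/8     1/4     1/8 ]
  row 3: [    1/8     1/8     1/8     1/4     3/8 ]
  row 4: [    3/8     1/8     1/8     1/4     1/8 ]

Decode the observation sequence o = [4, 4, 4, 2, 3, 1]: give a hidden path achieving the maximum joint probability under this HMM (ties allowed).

t=0: δ = [1.562e-02, 1.562e-02, 1.562e-02, 1.406e-01, 3.125e-02]  (obs o_0=4)
t=1: δ = [4.395e-03, 4.395e-03, 2.197e-03, 6.592e-03, 4.395e-03]  ψ = [3, 3, 3, 3, 3]  (obs o_1=4)
t=2: δ = [2.060e-04, 2.060e-04, 1.373e-04, 4.120e-04, 2.060e-04]  ψ = [3, 3, 0, 4, 1]  (obs o_2=4)
t=3: δ = [3.862e-05, 2.575e-05, 6.437e-06, 6.437e-06, 1.287e-05]  ψ = [3, 3, 0, 3, 3]  (obs o_3=2)
t=4: δ = [1.207e-06, 1.207e-06, 2.414e-06, 1.207e-06, 2.414e-06]  ψ = [0, 0, 0, 0, 1]  (obs o_4=3)
t=5: δ = [7.544e-08, 3.395e-07, 1.509e-07, 7.544e-08, 5.658e-08]  ψ = [4, 2, 4, 2, 1]  (obs o_5=1)
backtrack: best end state = 1; path = [3, 4, 3, 0, 2, 1]

path = [3, 4, 3, 0, 2, 1]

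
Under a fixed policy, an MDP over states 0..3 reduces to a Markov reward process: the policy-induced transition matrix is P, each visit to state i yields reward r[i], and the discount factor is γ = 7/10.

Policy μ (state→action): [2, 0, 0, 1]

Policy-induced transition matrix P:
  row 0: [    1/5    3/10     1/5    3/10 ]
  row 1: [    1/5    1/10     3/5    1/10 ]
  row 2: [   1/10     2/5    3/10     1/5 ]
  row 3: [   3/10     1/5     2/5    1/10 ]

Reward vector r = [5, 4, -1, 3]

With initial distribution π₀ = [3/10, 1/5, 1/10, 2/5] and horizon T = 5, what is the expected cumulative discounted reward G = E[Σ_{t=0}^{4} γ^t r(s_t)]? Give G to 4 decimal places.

t=0: π = [0.3000, 0.2000, 0.1000, 0.4000], E[r] = 3.4000, γ^t·E[r] = 3.400000, running G = 3.400000
t=1: π = [0.2300, 0.2300, 0.3700, 0.1700], E[r] = 2.2100, γ^t·E[r] = 1.547000, running G = 4.947000
t=2: π = [0.1800, 0.2740, 0.3630, 0.1830], E[r] = 2.1820, γ^t·E[r] = 1.069180, running G = 6.016180
t=3: π = [0.1820, 0.2632, 0.3825, 0.1723], E[r] = 2.0972, γ^t·E[r] = 0.719340, running G = 6.735520
t=4: π = [0.1790, 0.2684, 0.3780, 0.1747], E[r] = 2.1144, γ^t·E[r] = 0.507663, running G = 7.243182

G = 7.2432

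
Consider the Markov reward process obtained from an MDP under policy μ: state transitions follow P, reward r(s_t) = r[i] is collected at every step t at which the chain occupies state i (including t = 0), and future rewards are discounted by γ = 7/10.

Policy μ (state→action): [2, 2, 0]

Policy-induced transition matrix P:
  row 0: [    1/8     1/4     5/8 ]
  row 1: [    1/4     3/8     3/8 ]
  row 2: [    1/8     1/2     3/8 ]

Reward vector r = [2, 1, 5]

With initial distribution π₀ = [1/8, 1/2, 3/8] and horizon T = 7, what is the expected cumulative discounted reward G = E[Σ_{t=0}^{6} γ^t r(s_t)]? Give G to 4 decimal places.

t=0: π = [0.1250, 0.5000, 0.3750], E[r] = 2.6250, γ^t·E[r] = 2.625000, running G = 2.625000
t=1: π = [0.1875, 0.4063, 0.4063], E[r] = 2.8125, γ^t·E[r] = 1.968750, running G = 4.593750
t=2: π = [0.1758, 0.4023, 0.4219], E[r] = 2.8633, γ^t·E[r] = 1.403008, running G = 5.996758
t=3: π = [0.1753, 0.4058, 0.4189], E[r] = 2.8511, γ^t·E[r] = 0.977918, running G = 6.974676
t=4: π = [0.1757, 0.4055, 0.4188], E[r] = 2.8510, γ^t·E[r] = 0.684528, running G = 7.659205
t=5: π = [0.1757, 0.4054, 0.4189], E[r] = 2.8514, γ^t·E[r] = 0.479235, running G = 8.138440
t=6: π = [0.1757, 0.4054, 0.4189], E[r] = 2.8514, γ^t·E[r] = 0.335459, running G = 8.473899

G = 8.4739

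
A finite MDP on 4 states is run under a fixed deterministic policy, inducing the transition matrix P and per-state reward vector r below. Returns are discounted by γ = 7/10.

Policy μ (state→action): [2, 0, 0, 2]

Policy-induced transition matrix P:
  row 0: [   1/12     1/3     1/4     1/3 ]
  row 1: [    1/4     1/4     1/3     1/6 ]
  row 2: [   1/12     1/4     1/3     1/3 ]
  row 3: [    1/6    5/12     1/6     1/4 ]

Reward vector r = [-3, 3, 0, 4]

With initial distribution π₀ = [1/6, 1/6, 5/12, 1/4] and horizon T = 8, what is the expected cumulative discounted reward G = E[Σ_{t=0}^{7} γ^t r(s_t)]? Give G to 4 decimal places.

G = 4.3097

t=0: π = [0.1667, 0.1667, 0.4167, 0.2500], E[r] = 1.0000, γ^t·E[r] = 1.000000, running G = 1.000000
t=1: π = [0.1319, 0.3056, 0.2778, 0.2847], E[r] = 1.6597, γ^t·E[r] = 1.161806, running G = 2.161806
t=2: π = [0.1580, 0.3084, 0.2749, 0.2587], E[r] = 1.4861, γ^t·E[r] = 0.728194, running G = 2.890000
t=3: π = [0.1563, 0.3063, 0.2771, 0.2604], E[r] = 1.4914, γ^t·E[r] = 0.511556, running G = 3.401556
t=4: π = [0.1561, 0.3064, 0.2769, 0.2606], E[r] = 1.4934, γ^t·E[r] = 0.358562, running G = 3.760117
t=5: π = [0.1561, 0.3064, 0.2769, 0.2605], E[r] = 1.4931, γ^t·E[r] = 0.250953, running G = 4.011071
t=6: π = [0.1561, 0.3064, 0.2769, 0.2605], E[r] = 1.4931, γ^t·E[r] = 0.175666, running G = 4.186737
t=7: π = [0.1561, 0.3064, 0.2769, 0.2605], E[r] = 1.4931, γ^t·E[r] = 0.122967, running G = 4.309704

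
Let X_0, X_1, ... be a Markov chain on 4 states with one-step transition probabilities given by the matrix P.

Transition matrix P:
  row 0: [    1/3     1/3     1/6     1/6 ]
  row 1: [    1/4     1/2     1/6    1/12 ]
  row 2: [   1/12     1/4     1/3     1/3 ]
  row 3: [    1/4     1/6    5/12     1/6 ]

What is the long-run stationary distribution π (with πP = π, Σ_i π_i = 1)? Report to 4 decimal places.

Balance equations π_j = Σ_i π_i·P[i][j]:
  π_0 = 1/3·π_0 + 1/4·π_1 + 1/12·π_2 + 1/4·π_3
  π_1 = 1/3·π_0 + 1/2·π_1 + 1/4·π_2 + 1/6·π_3
  π_2 = 1/6·π_0 + 1/6·π_1 + 1/3·π_2 + 5/12·π_3
  normalize: π_0 + π_1 + π_2 + π_3 = 1
Solving the linear system gives exactly π = [253/1117, 378/1117, 284/1117, 202/1117].

π = [0.2265, 0.3384, 0.2543, 0.1808]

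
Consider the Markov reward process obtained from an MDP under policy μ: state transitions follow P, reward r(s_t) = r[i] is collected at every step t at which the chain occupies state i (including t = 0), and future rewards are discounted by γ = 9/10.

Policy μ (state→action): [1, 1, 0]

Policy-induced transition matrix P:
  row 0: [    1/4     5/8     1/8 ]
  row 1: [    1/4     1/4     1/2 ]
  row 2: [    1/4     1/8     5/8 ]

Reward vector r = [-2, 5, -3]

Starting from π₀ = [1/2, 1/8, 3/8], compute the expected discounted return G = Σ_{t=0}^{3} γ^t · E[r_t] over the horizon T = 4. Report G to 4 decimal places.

t=0: π = [0.5000, 0.1250, 0.3750], E[r] = -1.5000, γ^t·E[r] = -1.500000, running G = -1.500000
t=1: π = [0.2500, 0.3906, 0.3594], E[r] = 0.3750, γ^t·E[r] = 0.337500, running G = -1.162500
t=2: π = [0.2500, 0.2988, 0.4512], E[r] = -0.3594, γ^t·E[r] = -0.291094, running G = -1.453594
t=3: π = [0.2500, 0.2874, 0.4626], E[r] = -0.4512, γ^t·E[r] = -0.328904, running G = -1.782498

G = -1.7825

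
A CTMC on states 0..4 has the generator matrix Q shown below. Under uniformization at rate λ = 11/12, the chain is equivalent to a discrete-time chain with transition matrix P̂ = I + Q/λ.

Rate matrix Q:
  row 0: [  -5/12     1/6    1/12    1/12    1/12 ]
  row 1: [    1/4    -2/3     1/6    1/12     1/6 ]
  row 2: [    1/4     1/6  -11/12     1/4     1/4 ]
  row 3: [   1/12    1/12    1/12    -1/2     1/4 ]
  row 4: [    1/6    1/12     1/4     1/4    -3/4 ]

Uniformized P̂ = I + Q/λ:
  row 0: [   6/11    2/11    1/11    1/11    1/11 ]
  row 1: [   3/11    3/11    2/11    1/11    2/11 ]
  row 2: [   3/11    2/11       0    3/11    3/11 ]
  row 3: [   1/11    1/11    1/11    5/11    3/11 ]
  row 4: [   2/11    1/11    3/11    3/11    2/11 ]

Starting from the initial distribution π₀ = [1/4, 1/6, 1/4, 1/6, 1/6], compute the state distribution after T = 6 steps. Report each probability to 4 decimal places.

π = [0.2933, 0.1579, 0.1278, 0.2330, 0.1879]

t=0: π = [0.2500, 0.1667, 0.2500, 0.1667, 0.1667]
t=1: π = [0.2955, 0.1667, 0.1136, 0.2273, 0.1970]
t=2: π = [0.2941, 0.1584, 0.1315, 0.2300, 0.1860]
t=3: π = [0.2942, 0.1584, 0.1272, 0.2323, 0.1880]
t=4: π = [0.2936, 0.1580, 0.1279, 0.2327, 0.1877]
t=5: π = [0.2934, 0.1580, 0.1278, 0.2329, 0.1879]
t=6: π = [0.2933, 0.1579, 0.1278, 0.2330, 0.1879]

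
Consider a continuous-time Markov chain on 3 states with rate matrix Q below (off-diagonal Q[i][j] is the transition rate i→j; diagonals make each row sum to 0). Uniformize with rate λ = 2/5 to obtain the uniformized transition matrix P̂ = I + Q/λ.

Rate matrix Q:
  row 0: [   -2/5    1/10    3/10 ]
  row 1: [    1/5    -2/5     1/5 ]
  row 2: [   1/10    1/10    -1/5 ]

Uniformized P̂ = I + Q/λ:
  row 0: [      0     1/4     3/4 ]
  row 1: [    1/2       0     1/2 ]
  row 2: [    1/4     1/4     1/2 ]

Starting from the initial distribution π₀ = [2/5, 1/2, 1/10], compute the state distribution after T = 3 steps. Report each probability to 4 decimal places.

π = [0.2516, 0.1953, 0.5531]

t=0: π = [0.4000, 0.5000, 0.1000]
t=1: π = [0.2750, 0.1250, 0.6000]
t=2: π = [0.2125, 0.2188, 0.5688]
t=3: π = [0.2516, 0.1953, 0.5531]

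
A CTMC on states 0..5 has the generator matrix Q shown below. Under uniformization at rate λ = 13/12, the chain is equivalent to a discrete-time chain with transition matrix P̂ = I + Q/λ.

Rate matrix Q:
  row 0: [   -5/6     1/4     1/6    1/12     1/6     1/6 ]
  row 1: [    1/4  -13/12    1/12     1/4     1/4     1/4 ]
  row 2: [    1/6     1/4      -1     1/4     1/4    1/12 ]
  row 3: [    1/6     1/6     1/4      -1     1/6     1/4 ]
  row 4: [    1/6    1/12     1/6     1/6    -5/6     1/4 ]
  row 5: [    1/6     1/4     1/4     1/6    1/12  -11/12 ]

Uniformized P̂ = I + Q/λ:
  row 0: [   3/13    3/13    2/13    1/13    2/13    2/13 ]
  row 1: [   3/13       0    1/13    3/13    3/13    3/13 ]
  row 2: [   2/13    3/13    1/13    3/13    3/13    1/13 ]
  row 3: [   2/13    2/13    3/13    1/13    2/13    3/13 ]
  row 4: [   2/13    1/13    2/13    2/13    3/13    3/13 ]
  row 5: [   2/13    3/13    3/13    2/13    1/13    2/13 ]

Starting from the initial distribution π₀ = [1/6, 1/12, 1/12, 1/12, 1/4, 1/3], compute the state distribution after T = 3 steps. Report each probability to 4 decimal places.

π = [0.1797, 0.1553, 0.1556, 0.1518, 0.1777, 0.1798]

t=0: π = [0.1667, 0.0833, 0.0833, 0.0833, 0.2500, 0.3333]
t=1: π = [0.1731, 0.1667, 0.1731, 0.1474, 0.1603, 0.1795]
t=2: π = [0.1800, 0.1563, 0.1529, 0.1553, 0.1785, 0.1770]
t=3: π = [0.1797, 0.1553, 0.1556, 0.1518, 0.1777, 0.1798]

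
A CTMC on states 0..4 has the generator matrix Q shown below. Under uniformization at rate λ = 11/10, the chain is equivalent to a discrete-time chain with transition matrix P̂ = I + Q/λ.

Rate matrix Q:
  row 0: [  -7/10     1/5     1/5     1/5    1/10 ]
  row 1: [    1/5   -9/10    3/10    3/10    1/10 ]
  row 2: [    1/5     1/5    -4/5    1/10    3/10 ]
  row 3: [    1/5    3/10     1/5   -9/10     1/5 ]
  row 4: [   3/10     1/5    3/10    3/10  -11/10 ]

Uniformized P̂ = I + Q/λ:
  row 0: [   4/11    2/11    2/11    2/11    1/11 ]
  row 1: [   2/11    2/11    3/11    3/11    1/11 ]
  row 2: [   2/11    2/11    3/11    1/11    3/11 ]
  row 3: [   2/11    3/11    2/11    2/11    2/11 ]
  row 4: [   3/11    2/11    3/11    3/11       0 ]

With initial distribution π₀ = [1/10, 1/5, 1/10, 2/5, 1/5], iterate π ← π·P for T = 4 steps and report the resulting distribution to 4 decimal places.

t=0: π = [0.1000, 0.2000, 0.1000, 0.4000, 0.2000]
t=1: π = [0.2182, 0.2182, 0.2273, 0.2091, 0.1273]
t=2: π = [0.2331, 0.2008, 0.2339, 0.1926, 0.1397]
t=3: π = [0.2369, 0.1993, 0.2340, 0.1915, 0.1382]
t=4: π = [0.2375, 0.1992, 0.2338, 0.1912, 0.1383]

π = [0.2375, 0.1992, 0.2338, 0.1912, 0.1383]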